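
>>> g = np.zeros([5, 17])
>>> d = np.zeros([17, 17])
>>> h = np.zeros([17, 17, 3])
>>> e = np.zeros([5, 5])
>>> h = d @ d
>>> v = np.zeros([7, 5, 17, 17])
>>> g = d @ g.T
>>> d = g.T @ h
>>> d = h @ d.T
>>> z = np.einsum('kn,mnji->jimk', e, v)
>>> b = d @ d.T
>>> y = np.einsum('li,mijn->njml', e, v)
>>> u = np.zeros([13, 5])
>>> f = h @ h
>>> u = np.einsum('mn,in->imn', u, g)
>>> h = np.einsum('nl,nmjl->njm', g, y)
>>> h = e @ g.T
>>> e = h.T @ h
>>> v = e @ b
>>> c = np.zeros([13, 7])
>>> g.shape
(17, 5)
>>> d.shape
(17, 5)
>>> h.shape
(5, 17)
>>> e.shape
(17, 17)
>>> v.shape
(17, 17)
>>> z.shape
(17, 17, 7, 5)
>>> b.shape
(17, 17)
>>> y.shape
(17, 17, 7, 5)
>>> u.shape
(17, 13, 5)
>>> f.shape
(17, 17)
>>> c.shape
(13, 7)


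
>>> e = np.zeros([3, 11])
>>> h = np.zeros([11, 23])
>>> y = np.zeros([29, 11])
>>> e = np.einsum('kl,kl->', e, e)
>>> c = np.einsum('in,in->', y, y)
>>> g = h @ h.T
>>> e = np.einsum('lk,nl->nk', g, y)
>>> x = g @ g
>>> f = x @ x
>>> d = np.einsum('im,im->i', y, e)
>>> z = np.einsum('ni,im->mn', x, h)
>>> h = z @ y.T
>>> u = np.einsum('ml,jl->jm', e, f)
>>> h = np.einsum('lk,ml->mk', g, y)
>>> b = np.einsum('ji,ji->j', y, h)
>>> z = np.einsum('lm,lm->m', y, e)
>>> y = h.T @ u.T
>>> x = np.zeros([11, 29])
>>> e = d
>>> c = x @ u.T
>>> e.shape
(29,)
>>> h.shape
(29, 11)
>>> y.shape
(11, 11)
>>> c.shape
(11, 11)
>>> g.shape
(11, 11)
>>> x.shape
(11, 29)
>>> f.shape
(11, 11)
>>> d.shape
(29,)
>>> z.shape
(11,)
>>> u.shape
(11, 29)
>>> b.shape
(29,)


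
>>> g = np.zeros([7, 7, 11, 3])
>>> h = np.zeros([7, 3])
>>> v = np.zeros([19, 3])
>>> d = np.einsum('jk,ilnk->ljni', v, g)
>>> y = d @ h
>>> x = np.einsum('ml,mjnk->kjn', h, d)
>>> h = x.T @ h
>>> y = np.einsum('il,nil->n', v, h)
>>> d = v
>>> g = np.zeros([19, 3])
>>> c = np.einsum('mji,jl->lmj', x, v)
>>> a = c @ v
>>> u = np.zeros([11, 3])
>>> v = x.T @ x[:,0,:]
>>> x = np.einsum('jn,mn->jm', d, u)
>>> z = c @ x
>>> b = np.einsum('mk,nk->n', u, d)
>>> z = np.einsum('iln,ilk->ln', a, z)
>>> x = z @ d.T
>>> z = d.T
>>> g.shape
(19, 3)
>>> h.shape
(11, 19, 3)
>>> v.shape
(11, 19, 11)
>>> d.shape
(19, 3)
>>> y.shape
(11,)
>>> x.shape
(7, 19)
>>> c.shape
(3, 7, 19)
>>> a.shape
(3, 7, 3)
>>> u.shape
(11, 3)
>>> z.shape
(3, 19)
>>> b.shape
(19,)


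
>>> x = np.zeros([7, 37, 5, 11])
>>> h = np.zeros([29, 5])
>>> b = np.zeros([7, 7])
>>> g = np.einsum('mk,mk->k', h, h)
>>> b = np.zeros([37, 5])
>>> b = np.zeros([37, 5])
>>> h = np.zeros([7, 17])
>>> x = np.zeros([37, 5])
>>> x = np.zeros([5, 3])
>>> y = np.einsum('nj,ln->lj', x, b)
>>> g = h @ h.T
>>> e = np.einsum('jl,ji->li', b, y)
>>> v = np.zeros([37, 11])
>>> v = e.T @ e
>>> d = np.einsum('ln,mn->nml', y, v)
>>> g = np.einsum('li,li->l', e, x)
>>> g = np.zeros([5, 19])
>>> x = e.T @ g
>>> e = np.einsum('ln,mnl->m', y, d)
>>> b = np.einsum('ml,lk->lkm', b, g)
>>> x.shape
(3, 19)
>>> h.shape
(7, 17)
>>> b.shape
(5, 19, 37)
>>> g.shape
(5, 19)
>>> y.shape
(37, 3)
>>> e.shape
(3,)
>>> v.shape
(3, 3)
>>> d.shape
(3, 3, 37)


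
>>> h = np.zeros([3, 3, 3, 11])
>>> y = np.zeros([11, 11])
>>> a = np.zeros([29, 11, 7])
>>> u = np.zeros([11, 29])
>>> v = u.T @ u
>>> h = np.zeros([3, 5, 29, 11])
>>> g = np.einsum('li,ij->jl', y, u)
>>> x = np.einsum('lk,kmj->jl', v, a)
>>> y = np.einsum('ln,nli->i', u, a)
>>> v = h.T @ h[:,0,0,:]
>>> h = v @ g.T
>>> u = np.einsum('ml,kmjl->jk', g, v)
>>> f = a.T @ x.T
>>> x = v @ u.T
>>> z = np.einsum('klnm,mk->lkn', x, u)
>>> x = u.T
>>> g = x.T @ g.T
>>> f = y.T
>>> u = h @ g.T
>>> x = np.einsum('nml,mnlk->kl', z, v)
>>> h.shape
(11, 29, 5, 29)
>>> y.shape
(7,)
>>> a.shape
(29, 11, 7)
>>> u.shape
(11, 29, 5, 5)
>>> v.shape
(11, 29, 5, 11)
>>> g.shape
(5, 29)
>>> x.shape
(11, 5)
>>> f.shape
(7,)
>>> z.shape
(29, 11, 5)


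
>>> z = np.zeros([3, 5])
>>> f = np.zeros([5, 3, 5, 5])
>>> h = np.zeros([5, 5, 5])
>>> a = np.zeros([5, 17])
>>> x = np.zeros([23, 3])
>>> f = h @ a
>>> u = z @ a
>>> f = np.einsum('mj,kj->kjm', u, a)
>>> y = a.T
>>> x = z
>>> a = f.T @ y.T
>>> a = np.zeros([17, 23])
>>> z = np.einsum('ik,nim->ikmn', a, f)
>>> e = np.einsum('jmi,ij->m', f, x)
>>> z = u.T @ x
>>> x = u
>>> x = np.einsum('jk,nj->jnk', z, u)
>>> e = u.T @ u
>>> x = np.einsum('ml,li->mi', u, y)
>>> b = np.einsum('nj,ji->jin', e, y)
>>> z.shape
(17, 5)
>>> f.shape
(5, 17, 3)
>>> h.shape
(5, 5, 5)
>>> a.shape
(17, 23)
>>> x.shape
(3, 5)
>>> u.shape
(3, 17)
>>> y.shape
(17, 5)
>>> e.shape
(17, 17)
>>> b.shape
(17, 5, 17)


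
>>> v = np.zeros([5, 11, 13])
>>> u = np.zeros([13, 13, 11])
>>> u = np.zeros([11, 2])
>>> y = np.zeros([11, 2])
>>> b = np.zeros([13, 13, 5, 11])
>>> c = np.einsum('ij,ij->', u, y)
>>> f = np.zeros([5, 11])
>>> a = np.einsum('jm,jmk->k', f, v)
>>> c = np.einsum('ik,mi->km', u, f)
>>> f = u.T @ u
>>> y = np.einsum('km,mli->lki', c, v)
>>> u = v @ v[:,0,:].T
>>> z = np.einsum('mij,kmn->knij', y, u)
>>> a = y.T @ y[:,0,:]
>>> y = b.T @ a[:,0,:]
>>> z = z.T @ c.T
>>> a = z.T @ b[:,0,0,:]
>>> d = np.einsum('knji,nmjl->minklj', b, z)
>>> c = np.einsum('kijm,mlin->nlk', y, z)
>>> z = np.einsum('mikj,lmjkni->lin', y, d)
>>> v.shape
(5, 11, 13)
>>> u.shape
(5, 11, 5)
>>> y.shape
(11, 5, 13, 13)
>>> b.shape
(13, 13, 5, 11)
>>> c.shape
(2, 2, 11)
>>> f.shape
(2, 2)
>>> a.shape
(2, 5, 2, 11)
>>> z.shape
(2, 5, 2)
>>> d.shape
(2, 11, 13, 13, 2, 5)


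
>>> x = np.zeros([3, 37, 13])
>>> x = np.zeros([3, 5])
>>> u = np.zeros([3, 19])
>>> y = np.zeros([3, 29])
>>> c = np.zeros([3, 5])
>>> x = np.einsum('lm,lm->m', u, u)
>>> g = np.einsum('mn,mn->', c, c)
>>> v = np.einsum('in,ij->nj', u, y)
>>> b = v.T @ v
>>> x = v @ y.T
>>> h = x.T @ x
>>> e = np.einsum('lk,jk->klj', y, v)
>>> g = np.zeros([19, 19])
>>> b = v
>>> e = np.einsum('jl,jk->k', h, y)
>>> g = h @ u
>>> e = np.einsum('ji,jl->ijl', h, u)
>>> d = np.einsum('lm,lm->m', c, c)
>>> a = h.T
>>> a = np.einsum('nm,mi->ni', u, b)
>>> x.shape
(19, 3)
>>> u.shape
(3, 19)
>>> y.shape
(3, 29)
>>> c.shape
(3, 5)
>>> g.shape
(3, 19)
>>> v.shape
(19, 29)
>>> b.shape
(19, 29)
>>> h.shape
(3, 3)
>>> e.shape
(3, 3, 19)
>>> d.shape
(5,)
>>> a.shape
(3, 29)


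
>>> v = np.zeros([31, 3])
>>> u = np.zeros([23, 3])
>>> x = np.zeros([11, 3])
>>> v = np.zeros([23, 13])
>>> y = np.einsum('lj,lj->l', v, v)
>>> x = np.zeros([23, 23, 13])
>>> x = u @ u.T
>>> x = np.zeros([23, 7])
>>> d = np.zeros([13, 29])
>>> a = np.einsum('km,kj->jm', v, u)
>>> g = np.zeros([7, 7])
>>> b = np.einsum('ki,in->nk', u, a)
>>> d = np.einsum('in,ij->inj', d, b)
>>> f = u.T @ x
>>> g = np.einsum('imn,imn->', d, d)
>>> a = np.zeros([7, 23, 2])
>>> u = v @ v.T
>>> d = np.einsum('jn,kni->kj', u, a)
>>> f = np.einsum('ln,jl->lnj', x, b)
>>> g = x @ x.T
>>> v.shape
(23, 13)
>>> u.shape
(23, 23)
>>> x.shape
(23, 7)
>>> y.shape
(23,)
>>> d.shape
(7, 23)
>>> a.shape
(7, 23, 2)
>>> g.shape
(23, 23)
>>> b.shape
(13, 23)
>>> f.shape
(23, 7, 13)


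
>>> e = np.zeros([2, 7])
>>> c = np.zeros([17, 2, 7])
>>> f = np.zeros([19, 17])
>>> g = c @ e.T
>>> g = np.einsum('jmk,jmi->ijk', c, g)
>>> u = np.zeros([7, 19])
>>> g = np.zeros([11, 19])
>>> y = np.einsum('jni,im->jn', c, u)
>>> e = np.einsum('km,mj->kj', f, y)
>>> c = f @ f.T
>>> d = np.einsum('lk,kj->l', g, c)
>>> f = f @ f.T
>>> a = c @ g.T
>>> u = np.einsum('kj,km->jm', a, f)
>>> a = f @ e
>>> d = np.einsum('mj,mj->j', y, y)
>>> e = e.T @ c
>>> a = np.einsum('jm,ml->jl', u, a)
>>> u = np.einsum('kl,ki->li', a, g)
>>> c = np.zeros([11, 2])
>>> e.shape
(2, 19)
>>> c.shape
(11, 2)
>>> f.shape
(19, 19)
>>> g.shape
(11, 19)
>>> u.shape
(2, 19)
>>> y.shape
(17, 2)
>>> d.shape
(2,)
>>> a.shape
(11, 2)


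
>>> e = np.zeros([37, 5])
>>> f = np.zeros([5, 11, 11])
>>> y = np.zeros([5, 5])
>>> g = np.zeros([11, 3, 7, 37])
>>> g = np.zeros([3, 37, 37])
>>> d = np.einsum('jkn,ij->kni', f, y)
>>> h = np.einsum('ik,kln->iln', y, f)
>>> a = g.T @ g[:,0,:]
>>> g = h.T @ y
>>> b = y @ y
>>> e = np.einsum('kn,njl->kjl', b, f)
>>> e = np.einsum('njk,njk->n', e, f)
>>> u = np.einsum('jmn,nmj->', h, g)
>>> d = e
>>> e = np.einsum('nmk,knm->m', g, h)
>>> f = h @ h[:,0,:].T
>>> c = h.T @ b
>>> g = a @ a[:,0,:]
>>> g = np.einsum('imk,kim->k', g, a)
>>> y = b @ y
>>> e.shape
(11,)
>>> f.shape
(5, 11, 5)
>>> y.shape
(5, 5)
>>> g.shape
(37,)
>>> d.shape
(5,)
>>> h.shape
(5, 11, 11)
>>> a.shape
(37, 37, 37)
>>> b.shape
(5, 5)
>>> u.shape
()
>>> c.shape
(11, 11, 5)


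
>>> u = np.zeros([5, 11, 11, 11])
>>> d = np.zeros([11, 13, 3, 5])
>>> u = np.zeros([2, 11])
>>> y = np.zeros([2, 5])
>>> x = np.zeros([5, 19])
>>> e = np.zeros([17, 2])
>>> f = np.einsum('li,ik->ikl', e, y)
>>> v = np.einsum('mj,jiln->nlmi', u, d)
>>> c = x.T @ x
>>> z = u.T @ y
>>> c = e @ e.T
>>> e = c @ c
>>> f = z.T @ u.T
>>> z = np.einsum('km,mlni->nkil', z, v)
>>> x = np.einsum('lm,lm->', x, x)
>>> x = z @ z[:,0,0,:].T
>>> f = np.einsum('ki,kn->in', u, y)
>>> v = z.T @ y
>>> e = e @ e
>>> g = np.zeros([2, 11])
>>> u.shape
(2, 11)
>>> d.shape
(11, 13, 3, 5)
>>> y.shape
(2, 5)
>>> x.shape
(2, 11, 13, 2)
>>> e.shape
(17, 17)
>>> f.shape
(11, 5)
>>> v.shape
(3, 13, 11, 5)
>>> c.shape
(17, 17)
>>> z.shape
(2, 11, 13, 3)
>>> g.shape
(2, 11)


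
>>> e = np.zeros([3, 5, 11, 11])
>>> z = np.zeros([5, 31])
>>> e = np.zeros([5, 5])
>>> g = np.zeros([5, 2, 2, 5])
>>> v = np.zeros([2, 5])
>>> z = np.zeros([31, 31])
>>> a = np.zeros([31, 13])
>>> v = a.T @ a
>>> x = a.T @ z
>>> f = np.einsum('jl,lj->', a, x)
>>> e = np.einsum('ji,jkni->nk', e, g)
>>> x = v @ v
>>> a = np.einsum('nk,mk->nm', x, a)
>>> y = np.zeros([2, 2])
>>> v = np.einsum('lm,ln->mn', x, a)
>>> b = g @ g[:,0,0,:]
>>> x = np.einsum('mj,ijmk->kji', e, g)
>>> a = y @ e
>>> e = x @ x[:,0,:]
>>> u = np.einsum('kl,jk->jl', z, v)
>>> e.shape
(5, 2, 5)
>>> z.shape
(31, 31)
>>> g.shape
(5, 2, 2, 5)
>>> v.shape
(13, 31)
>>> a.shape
(2, 2)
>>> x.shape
(5, 2, 5)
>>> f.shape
()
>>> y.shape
(2, 2)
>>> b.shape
(5, 2, 2, 5)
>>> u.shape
(13, 31)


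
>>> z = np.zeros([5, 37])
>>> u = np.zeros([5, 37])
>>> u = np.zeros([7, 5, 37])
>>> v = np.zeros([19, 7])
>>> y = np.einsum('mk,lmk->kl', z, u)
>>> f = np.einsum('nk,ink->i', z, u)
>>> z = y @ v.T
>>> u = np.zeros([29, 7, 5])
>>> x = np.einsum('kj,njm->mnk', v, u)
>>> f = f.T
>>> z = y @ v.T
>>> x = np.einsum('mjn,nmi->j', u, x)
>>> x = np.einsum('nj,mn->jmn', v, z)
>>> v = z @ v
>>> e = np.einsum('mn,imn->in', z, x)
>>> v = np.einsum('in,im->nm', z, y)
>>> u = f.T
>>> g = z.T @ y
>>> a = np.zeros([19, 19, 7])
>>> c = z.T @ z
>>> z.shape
(37, 19)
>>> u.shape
(7,)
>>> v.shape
(19, 7)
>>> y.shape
(37, 7)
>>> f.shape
(7,)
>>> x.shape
(7, 37, 19)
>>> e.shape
(7, 19)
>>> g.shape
(19, 7)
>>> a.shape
(19, 19, 7)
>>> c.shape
(19, 19)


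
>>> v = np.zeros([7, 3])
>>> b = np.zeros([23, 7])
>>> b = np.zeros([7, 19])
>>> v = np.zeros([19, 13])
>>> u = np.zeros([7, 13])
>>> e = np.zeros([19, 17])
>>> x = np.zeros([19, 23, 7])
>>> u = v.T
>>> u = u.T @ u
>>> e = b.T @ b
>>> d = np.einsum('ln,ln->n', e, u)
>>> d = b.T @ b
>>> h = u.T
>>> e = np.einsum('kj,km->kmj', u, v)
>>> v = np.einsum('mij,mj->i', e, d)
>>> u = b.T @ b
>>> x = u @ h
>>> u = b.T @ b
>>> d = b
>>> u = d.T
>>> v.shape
(13,)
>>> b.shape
(7, 19)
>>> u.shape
(19, 7)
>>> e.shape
(19, 13, 19)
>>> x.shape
(19, 19)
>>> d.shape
(7, 19)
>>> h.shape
(19, 19)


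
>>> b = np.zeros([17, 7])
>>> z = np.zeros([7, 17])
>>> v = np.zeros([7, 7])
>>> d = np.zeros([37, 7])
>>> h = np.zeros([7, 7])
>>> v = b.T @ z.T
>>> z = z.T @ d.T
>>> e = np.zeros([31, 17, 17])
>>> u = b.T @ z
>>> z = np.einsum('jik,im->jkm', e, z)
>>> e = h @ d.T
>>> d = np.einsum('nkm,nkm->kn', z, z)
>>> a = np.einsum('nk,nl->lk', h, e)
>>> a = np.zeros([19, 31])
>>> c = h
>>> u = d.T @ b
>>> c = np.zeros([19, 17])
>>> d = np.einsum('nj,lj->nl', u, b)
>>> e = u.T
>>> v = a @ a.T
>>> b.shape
(17, 7)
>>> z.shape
(31, 17, 37)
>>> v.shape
(19, 19)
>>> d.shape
(31, 17)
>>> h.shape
(7, 7)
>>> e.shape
(7, 31)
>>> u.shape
(31, 7)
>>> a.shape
(19, 31)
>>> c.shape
(19, 17)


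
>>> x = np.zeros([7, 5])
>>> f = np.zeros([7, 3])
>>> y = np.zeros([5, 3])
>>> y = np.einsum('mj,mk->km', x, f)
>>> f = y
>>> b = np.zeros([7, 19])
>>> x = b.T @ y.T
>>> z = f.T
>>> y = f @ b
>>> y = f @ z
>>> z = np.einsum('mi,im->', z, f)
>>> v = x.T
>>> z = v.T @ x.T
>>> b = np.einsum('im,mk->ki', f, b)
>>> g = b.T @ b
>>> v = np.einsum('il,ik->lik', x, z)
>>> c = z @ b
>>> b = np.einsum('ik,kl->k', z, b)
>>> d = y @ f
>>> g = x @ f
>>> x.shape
(19, 3)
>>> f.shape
(3, 7)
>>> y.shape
(3, 3)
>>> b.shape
(19,)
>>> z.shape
(19, 19)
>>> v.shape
(3, 19, 19)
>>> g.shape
(19, 7)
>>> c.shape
(19, 3)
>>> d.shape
(3, 7)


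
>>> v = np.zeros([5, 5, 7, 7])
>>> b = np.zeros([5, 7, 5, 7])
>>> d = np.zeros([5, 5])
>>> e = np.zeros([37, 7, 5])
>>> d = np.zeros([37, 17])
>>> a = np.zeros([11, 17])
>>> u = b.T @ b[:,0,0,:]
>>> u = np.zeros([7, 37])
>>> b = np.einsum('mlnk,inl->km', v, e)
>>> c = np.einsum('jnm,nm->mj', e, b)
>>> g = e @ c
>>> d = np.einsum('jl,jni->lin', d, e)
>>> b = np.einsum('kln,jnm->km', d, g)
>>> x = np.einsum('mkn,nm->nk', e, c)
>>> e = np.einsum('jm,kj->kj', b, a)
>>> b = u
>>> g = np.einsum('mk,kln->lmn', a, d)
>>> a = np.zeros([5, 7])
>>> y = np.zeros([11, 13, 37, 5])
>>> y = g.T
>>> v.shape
(5, 5, 7, 7)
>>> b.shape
(7, 37)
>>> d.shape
(17, 5, 7)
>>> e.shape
(11, 17)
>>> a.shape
(5, 7)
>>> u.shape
(7, 37)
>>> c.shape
(5, 37)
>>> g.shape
(5, 11, 7)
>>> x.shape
(5, 7)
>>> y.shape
(7, 11, 5)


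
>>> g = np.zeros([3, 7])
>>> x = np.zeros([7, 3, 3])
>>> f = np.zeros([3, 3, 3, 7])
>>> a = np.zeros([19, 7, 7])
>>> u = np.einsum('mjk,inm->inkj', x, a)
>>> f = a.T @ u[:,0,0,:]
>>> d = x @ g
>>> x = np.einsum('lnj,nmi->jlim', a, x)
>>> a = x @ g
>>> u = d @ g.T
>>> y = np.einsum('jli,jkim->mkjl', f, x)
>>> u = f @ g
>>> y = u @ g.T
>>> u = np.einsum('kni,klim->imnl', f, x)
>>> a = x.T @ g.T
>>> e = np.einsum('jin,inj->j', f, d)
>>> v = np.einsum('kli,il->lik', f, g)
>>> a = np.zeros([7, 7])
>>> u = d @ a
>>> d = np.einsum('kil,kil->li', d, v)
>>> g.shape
(3, 7)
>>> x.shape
(7, 19, 3, 3)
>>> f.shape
(7, 7, 3)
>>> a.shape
(7, 7)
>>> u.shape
(7, 3, 7)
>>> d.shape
(7, 3)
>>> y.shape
(7, 7, 3)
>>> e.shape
(7,)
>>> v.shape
(7, 3, 7)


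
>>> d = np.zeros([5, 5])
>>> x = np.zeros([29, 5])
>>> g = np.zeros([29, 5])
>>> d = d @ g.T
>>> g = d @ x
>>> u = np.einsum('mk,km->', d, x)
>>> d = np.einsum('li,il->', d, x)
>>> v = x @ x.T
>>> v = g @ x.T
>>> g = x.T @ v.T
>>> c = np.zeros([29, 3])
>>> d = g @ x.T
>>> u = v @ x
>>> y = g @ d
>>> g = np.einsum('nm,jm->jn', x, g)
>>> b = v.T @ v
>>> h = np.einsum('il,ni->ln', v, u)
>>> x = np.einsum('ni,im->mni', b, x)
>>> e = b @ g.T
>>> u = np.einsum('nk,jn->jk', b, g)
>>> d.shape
(5, 29)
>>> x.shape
(5, 29, 29)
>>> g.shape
(5, 29)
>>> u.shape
(5, 29)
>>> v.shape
(5, 29)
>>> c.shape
(29, 3)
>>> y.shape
(5, 29)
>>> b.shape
(29, 29)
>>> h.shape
(29, 5)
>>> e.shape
(29, 5)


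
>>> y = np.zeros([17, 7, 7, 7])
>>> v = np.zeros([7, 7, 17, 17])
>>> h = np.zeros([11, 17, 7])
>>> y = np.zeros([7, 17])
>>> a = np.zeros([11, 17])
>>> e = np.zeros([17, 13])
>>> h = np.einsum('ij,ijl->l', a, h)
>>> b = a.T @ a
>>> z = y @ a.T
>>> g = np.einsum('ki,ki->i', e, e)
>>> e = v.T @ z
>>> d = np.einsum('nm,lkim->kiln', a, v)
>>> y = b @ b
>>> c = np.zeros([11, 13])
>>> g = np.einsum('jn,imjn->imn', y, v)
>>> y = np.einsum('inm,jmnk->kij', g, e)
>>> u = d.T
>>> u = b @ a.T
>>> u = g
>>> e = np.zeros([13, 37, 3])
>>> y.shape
(11, 7, 17)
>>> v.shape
(7, 7, 17, 17)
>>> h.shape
(7,)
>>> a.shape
(11, 17)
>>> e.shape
(13, 37, 3)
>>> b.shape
(17, 17)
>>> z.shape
(7, 11)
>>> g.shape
(7, 7, 17)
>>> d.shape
(7, 17, 7, 11)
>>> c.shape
(11, 13)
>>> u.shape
(7, 7, 17)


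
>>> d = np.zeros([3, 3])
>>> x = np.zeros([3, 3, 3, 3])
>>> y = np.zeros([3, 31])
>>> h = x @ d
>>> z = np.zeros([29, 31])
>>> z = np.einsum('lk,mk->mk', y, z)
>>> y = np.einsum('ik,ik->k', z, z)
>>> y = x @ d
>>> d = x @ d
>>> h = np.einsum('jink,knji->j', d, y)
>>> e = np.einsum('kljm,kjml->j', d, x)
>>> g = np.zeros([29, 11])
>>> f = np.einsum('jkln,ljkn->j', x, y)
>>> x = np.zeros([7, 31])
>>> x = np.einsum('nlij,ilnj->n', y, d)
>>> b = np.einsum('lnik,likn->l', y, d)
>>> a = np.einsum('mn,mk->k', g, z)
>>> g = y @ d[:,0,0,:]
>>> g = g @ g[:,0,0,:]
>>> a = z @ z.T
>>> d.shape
(3, 3, 3, 3)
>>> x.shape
(3,)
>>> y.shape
(3, 3, 3, 3)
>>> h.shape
(3,)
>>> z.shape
(29, 31)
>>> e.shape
(3,)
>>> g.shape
(3, 3, 3, 3)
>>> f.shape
(3,)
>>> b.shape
(3,)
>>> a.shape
(29, 29)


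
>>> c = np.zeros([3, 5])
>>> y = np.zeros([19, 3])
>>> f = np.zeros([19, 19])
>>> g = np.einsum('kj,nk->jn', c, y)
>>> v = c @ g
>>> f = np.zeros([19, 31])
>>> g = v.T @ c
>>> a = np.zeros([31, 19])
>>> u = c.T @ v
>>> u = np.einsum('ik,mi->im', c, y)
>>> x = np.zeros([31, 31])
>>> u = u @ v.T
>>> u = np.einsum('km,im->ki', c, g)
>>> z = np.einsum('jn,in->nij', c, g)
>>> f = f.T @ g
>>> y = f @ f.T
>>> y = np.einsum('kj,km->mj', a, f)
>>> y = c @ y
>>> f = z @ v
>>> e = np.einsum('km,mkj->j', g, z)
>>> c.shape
(3, 5)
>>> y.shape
(3, 19)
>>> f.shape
(5, 19, 19)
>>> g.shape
(19, 5)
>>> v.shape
(3, 19)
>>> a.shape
(31, 19)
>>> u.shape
(3, 19)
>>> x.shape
(31, 31)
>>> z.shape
(5, 19, 3)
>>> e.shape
(3,)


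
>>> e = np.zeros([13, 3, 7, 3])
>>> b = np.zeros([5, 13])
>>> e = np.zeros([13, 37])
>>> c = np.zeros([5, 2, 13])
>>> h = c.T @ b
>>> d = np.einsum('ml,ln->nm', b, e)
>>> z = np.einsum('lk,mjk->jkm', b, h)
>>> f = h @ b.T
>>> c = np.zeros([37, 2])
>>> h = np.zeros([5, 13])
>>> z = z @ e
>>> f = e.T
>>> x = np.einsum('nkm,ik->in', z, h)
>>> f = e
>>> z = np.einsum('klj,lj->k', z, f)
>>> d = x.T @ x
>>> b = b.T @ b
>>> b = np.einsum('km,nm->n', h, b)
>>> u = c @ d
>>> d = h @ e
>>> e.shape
(13, 37)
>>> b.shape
(13,)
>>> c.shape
(37, 2)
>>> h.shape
(5, 13)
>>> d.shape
(5, 37)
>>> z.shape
(2,)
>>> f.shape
(13, 37)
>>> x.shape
(5, 2)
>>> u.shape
(37, 2)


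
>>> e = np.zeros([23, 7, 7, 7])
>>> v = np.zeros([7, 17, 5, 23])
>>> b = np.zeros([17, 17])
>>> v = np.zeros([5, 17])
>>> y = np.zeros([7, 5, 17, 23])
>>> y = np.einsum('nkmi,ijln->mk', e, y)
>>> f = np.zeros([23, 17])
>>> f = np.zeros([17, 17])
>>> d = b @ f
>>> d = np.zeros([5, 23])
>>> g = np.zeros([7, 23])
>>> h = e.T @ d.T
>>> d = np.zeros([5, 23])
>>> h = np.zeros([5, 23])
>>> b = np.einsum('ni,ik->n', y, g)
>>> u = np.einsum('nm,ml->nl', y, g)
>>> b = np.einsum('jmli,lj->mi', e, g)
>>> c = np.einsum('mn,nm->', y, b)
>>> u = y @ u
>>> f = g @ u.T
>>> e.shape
(23, 7, 7, 7)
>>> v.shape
(5, 17)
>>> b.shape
(7, 7)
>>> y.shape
(7, 7)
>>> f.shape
(7, 7)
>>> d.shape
(5, 23)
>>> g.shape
(7, 23)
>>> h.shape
(5, 23)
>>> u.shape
(7, 23)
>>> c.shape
()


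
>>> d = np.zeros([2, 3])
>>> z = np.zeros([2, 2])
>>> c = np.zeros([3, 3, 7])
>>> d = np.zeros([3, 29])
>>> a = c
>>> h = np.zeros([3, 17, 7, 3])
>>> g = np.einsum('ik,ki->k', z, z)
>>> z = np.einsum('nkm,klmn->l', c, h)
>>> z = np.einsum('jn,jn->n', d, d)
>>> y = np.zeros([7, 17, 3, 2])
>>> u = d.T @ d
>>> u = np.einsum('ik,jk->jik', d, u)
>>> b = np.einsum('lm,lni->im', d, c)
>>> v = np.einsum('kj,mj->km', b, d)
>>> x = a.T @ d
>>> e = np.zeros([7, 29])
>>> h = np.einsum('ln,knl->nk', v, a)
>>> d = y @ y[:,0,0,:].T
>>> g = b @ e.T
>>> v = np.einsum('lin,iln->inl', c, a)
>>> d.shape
(7, 17, 3, 7)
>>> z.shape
(29,)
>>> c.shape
(3, 3, 7)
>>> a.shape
(3, 3, 7)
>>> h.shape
(3, 3)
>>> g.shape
(7, 7)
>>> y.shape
(7, 17, 3, 2)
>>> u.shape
(29, 3, 29)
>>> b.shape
(7, 29)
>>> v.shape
(3, 7, 3)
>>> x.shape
(7, 3, 29)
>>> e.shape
(7, 29)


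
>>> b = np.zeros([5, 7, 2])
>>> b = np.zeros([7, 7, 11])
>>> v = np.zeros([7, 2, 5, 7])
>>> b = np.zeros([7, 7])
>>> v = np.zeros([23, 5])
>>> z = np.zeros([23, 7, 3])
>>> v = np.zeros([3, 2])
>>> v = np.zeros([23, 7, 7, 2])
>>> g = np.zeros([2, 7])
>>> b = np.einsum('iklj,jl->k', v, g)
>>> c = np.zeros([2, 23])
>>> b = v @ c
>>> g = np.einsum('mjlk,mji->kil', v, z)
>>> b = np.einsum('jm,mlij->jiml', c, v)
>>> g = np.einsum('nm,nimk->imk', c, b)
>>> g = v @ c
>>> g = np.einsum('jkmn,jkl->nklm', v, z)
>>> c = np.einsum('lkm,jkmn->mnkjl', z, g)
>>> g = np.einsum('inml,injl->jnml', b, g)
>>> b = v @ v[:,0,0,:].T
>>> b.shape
(23, 7, 7, 23)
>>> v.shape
(23, 7, 7, 2)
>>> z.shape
(23, 7, 3)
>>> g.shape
(3, 7, 23, 7)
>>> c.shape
(3, 7, 7, 2, 23)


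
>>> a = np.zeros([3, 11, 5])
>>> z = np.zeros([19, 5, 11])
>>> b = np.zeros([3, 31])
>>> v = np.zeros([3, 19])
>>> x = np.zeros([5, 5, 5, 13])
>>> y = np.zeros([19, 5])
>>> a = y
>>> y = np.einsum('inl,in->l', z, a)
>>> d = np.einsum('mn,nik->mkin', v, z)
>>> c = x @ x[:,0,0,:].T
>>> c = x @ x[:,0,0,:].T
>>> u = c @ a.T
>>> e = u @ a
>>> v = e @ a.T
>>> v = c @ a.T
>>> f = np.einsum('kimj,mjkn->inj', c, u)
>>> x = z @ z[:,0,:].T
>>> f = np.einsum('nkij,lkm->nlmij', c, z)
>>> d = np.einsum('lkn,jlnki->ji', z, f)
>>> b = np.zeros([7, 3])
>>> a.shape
(19, 5)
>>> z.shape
(19, 5, 11)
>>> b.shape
(7, 3)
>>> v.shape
(5, 5, 5, 19)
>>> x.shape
(19, 5, 19)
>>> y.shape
(11,)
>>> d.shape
(5, 5)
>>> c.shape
(5, 5, 5, 5)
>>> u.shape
(5, 5, 5, 19)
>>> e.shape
(5, 5, 5, 5)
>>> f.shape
(5, 19, 11, 5, 5)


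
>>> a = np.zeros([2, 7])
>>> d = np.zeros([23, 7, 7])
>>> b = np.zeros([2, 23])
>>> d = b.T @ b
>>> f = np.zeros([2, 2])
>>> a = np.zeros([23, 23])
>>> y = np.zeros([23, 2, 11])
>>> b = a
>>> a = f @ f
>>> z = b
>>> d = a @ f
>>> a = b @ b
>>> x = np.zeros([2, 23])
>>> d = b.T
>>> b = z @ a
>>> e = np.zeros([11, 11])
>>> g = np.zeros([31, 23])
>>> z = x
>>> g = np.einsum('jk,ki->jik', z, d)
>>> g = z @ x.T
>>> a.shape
(23, 23)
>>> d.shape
(23, 23)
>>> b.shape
(23, 23)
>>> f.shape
(2, 2)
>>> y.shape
(23, 2, 11)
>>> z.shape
(2, 23)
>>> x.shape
(2, 23)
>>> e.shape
(11, 11)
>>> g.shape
(2, 2)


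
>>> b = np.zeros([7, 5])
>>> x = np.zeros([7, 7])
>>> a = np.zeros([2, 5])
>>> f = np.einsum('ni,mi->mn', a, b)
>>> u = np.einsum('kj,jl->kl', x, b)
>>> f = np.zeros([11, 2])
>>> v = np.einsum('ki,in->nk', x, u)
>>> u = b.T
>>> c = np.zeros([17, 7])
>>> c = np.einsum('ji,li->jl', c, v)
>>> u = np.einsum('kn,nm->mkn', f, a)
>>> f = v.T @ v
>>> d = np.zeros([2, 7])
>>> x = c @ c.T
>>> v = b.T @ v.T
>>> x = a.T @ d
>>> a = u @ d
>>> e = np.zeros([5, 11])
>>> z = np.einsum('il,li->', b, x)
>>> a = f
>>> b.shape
(7, 5)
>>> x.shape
(5, 7)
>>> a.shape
(7, 7)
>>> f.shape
(7, 7)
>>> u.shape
(5, 11, 2)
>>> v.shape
(5, 5)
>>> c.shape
(17, 5)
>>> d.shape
(2, 7)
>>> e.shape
(5, 11)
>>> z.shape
()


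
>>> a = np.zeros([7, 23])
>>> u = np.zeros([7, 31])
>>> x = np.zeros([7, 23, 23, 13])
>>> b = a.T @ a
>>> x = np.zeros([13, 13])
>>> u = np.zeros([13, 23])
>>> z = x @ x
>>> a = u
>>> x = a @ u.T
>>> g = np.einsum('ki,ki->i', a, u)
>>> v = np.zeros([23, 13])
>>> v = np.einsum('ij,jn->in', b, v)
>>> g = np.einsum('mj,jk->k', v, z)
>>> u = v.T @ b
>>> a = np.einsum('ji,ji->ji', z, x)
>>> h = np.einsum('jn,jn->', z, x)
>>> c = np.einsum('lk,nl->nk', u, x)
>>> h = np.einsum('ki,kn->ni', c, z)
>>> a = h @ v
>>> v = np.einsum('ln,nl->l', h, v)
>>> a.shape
(13, 13)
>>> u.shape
(13, 23)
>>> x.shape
(13, 13)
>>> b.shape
(23, 23)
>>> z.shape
(13, 13)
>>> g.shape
(13,)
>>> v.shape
(13,)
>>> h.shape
(13, 23)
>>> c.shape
(13, 23)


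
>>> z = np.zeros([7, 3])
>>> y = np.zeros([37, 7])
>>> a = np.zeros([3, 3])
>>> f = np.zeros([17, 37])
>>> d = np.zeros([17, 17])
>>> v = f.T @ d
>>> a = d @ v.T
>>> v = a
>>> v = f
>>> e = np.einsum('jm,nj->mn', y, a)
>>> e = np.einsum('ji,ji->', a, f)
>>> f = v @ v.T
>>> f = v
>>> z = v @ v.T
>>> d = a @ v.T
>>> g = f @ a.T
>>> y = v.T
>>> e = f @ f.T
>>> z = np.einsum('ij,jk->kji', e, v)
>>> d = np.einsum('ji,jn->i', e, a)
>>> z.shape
(37, 17, 17)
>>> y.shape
(37, 17)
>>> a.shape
(17, 37)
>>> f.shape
(17, 37)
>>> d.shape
(17,)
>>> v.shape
(17, 37)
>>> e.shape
(17, 17)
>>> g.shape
(17, 17)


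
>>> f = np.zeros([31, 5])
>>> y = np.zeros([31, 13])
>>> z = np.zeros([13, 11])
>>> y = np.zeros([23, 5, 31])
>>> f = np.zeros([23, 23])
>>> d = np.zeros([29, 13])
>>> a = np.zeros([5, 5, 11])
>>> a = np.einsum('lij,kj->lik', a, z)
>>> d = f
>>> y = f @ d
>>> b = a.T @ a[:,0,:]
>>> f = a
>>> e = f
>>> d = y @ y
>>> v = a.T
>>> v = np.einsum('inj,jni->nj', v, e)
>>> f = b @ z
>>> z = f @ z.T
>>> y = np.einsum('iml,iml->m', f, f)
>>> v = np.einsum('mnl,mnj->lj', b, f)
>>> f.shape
(13, 5, 11)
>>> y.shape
(5,)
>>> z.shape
(13, 5, 13)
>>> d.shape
(23, 23)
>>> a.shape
(5, 5, 13)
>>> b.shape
(13, 5, 13)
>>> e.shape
(5, 5, 13)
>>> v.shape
(13, 11)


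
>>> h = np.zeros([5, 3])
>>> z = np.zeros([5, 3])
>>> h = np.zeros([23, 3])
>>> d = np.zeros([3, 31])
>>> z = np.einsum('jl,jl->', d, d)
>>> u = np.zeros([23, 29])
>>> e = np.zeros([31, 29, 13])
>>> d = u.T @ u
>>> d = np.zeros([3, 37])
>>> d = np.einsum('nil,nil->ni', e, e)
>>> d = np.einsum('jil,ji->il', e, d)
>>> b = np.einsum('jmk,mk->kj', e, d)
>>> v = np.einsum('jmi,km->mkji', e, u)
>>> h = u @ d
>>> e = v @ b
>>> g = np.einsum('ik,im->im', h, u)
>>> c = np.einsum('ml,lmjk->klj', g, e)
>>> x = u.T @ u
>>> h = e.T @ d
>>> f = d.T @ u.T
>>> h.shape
(31, 31, 23, 13)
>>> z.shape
()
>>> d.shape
(29, 13)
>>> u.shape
(23, 29)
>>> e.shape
(29, 23, 31, 31)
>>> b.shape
(13, 31)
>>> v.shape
(29, 23, 31, 13)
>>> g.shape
(23, 29)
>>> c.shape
(31, 29, 31)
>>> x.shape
(29, 29)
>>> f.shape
(13, 23)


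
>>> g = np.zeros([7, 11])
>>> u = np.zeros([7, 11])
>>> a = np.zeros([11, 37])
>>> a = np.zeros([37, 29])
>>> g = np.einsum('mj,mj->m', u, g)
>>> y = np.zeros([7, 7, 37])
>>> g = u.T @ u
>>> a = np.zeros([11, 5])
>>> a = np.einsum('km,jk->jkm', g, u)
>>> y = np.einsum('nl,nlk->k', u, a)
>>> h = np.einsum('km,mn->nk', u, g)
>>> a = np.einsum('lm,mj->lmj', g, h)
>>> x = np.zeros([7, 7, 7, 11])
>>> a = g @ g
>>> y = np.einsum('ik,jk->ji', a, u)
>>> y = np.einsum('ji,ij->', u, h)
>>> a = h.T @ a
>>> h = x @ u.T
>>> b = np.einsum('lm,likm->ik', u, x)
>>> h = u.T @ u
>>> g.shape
(11, 11)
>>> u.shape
(7, 11)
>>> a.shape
(7, 11)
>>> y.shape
()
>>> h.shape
(11, 11)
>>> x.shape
(7, 7, 7, 11)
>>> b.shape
(7, 7)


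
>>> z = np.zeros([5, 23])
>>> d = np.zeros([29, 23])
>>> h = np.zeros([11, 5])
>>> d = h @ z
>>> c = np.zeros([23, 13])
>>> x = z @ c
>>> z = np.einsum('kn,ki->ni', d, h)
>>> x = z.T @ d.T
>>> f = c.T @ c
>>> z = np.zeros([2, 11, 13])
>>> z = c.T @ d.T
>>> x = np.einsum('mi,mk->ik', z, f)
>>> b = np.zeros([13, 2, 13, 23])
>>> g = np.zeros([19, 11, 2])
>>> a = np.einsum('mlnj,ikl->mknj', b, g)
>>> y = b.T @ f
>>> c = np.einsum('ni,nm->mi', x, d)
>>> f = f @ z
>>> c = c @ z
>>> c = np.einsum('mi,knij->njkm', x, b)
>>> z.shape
(13, 11)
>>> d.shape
(11, 23)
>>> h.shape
(11, 5)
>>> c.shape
(2, 23, 13, 11)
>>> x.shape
(11, 13)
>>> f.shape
(13, 11)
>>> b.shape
(13, 2, 13, 23)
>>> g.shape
(19, 11, 2)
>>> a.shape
(13, 11, 13, 23)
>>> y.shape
(23, 13, 2, 13)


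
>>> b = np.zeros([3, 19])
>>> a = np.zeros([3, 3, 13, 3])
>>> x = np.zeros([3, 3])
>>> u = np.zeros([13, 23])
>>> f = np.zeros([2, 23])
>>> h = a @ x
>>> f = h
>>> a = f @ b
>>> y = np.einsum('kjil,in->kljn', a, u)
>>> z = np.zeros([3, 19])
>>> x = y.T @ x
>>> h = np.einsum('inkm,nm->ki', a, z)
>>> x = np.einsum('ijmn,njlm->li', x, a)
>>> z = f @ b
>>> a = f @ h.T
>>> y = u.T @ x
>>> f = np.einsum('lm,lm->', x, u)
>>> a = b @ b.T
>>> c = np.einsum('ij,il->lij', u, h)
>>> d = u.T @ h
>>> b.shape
(3, 19)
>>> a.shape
(3, 3)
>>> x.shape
(13, 23)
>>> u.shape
(13, 23)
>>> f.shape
()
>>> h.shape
(13, 3)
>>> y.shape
(23, 23)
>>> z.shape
(3, 3, 13, 19)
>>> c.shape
(3, 13, 23)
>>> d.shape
(23, 3)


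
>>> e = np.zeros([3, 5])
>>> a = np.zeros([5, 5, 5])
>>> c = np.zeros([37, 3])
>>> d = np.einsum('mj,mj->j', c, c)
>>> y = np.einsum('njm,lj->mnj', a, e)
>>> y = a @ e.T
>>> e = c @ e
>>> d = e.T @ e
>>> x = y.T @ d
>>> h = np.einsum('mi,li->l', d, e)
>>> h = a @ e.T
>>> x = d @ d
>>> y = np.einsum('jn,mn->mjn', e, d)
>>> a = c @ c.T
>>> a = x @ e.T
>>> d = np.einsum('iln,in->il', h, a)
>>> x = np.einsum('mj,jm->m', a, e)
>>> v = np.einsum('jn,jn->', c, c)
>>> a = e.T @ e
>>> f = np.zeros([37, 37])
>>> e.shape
(37, 5)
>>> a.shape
(5, 5)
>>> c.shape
(37, 3)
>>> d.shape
(5, 5)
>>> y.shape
(5, 37, 5)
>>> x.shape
(5,)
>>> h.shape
(5, 5, 37)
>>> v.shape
()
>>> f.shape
(37, 37)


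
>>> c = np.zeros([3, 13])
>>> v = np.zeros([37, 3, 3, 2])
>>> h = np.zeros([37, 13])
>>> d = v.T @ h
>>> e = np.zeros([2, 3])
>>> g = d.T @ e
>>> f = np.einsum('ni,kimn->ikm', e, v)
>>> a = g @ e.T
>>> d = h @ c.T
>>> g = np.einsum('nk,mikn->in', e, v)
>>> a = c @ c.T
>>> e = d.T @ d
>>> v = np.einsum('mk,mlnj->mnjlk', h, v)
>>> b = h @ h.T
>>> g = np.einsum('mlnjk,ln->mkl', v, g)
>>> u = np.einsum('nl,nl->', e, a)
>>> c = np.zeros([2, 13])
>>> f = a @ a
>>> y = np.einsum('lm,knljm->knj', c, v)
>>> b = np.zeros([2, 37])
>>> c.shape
(2, 13)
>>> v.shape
(37, 3, 2, 3, 13)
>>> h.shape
(37, 13)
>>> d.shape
(37, 3)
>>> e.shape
(3, 3)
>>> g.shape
(37, 13, 3)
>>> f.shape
(3, 3)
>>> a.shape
(3, 3)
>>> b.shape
(2, 37)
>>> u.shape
()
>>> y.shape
(37, 3, 3)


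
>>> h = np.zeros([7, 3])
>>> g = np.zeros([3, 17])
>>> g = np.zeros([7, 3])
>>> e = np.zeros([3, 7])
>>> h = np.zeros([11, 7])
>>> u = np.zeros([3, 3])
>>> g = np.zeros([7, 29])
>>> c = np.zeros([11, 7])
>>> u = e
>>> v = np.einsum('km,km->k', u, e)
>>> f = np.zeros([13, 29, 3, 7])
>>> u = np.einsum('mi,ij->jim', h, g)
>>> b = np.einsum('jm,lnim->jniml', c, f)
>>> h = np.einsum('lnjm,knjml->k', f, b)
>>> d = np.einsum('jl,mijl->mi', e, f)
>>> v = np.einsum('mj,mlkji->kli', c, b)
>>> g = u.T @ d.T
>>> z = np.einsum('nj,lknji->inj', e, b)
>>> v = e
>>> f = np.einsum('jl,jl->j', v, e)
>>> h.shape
(11,)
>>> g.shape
(11, 7, 13)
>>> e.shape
(3, 7)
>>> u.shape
(29, 7, 11)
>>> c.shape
(11, 7)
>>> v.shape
(3, 7)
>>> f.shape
(3,)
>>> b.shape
(11, 29, 3, 7, 13)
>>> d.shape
(13, 29)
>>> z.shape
(13, 3, 7)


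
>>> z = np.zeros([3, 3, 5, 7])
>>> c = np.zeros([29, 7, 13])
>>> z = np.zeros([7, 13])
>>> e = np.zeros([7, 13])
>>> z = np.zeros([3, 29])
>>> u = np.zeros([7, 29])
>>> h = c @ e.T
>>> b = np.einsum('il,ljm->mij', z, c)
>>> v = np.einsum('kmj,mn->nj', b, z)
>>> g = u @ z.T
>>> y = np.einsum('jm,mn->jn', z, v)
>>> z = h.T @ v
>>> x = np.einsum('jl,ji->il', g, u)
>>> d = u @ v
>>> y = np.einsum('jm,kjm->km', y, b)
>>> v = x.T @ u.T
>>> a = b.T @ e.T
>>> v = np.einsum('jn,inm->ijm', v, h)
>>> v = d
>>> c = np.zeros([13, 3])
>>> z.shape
(7, 7, 7)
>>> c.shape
(13, 3)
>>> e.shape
(7, 13)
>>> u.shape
(7, 29)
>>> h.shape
(29, 7, 7)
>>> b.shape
(13, 3, 7)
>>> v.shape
(7, 7)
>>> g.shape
(7, 3)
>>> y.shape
(13, 7)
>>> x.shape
(29, 3)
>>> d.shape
(7, 7)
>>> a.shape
(7, 3, 7)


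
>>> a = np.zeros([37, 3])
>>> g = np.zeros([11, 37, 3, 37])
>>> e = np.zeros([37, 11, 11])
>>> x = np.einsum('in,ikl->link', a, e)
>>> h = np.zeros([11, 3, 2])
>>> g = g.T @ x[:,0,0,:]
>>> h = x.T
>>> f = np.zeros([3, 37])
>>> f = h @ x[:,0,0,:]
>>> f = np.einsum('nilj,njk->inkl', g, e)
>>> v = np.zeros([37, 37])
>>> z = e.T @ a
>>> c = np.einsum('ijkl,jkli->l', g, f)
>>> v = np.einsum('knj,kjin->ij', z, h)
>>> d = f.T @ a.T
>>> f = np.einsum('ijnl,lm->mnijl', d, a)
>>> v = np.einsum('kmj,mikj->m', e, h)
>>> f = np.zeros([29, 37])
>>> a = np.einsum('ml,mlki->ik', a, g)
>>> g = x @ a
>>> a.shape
(11, 37)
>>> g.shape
(11, 37, 3, 37)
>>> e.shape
(37, 11, 11)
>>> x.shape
(11, 37, 3, 11)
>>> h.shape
(11, 3, 37, 11)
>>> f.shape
(29, 37)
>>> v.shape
(11,)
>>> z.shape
(11, 11, 3)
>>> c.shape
(11,)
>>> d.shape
(37, 11, 37, 37)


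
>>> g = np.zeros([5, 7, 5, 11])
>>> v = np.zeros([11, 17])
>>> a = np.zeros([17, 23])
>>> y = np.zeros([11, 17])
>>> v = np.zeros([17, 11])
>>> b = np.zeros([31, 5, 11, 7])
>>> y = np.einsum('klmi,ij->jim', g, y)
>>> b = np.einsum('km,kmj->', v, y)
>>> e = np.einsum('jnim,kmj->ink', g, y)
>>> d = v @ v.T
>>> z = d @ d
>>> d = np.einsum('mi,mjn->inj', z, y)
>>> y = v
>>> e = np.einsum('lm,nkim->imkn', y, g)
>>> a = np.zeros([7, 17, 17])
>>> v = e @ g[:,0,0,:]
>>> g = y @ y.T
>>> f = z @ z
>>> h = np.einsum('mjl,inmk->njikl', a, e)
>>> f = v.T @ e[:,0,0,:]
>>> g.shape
(17, 17)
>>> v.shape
(5, 11, 7, 11)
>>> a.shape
(7, 17, 17)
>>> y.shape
(17, 11)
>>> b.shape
()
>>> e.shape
(5, 11, 7, 5)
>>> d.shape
(17, 5, 11)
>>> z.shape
(17, 17)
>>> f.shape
(11, 7, 11, 5)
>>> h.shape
(11, 17, 5, 5, 17)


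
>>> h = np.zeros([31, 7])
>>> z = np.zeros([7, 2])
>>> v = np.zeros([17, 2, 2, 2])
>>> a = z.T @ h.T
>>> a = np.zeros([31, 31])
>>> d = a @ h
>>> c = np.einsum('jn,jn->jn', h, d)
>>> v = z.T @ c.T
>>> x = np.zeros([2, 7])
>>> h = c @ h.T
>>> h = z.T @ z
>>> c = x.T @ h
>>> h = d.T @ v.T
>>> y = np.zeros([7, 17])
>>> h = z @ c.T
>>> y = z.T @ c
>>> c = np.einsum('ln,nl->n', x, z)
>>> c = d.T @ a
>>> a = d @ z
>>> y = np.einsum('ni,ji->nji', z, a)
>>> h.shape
(7, 7)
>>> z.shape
(7, 2)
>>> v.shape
(2, 31)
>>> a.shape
(31, 2)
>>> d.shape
(31, 7)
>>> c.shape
(7, 31)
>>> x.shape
(2, 7)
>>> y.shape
(7, 31, 2)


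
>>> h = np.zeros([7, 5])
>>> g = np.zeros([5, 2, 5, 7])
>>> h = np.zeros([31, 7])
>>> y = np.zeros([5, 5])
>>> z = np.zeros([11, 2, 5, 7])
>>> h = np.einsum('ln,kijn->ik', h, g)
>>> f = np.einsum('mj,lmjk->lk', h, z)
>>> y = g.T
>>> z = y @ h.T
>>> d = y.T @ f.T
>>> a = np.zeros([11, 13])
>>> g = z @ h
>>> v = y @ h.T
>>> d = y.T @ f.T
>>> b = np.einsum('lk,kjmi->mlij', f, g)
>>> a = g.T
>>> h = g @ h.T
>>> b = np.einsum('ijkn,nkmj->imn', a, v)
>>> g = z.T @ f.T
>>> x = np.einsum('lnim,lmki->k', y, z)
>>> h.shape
(7, 5, 2, 2)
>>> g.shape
(2, 2, 5, 11)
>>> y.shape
(7, 5, 2, 5)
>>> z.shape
(7, 5, 2, 2)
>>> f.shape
(11, 7)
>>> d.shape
(5, 2, 5, 11)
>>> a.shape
(5, 2, 5, 7)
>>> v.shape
(7, 5, 2, 2)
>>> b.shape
(5, 2, 7)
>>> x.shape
(2,)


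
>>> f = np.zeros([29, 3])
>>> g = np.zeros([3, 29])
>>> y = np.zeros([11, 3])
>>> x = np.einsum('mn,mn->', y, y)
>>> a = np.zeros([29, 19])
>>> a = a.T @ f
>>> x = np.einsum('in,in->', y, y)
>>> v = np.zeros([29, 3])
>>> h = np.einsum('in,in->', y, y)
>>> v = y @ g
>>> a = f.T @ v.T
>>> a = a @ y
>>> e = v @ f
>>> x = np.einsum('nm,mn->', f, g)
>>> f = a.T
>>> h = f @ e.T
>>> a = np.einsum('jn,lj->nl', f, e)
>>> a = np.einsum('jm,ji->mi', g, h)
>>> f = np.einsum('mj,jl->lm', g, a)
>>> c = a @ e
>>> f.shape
(11, 3)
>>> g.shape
(3, 29)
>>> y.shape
(11, 3)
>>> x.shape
()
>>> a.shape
(29, 11)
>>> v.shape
(11, 29)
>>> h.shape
(3, 11)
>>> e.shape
(11, 3)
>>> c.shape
(29, 3)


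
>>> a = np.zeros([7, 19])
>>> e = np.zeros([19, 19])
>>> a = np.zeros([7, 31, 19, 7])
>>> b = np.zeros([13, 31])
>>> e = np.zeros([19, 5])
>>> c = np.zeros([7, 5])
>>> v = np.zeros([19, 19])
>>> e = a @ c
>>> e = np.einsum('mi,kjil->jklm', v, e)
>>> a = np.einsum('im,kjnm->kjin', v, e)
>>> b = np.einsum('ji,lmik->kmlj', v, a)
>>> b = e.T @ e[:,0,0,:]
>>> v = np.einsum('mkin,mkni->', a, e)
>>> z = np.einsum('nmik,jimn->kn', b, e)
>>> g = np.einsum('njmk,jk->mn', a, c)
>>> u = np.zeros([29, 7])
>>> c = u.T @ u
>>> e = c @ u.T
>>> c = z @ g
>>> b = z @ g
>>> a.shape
(31, 7, 19, 5)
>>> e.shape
(7, 29)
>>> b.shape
(19, 31)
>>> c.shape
(19, 31)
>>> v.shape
()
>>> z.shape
(19, 19)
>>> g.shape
(19, 31)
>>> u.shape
(29, 7)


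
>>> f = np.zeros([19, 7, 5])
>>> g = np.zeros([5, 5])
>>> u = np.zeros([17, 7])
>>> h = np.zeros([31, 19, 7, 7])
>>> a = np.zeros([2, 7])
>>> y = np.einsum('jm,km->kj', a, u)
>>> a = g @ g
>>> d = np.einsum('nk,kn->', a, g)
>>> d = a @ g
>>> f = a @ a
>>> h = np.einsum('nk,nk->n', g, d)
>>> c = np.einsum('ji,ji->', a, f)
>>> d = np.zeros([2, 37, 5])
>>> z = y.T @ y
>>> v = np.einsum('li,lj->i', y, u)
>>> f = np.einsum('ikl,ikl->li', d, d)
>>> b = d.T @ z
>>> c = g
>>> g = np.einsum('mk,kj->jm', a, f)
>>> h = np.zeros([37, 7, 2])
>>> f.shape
(5, 2)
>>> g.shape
(2, 5)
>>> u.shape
(17, 7)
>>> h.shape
(37, 7, 2)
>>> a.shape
(5, 5)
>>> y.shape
(17, 2)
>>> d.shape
(2, 37, 5)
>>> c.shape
(5, 5)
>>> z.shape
(2, 2)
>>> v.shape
(2,)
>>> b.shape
(5, 37, 2)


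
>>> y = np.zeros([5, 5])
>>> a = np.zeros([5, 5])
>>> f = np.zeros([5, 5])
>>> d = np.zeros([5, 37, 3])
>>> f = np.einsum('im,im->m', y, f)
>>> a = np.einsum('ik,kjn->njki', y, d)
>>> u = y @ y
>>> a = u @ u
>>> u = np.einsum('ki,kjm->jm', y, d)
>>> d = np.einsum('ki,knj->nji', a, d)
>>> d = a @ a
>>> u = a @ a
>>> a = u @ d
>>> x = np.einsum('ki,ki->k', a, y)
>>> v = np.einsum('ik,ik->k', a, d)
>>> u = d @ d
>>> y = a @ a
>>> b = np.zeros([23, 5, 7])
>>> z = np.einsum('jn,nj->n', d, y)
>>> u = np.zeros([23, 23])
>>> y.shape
(5, 5)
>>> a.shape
(5, 5)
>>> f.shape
(5,)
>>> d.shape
(5, 5)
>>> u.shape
(23, 23)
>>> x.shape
(5,)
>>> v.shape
(5,)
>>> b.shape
(23, 5, 7)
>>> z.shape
(5,)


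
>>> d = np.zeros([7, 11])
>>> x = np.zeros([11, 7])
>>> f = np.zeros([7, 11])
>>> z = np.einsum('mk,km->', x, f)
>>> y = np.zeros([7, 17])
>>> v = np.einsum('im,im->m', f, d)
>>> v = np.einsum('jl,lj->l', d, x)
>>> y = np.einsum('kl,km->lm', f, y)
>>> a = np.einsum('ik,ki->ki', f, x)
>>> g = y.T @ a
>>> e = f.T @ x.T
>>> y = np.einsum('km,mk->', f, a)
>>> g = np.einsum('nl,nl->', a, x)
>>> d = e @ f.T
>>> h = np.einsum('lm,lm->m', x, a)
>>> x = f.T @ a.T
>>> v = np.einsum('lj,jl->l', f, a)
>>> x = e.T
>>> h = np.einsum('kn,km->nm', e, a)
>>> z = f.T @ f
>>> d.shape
(11, 7)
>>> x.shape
(11, 11)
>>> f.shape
(7, 11)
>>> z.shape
(11, 11)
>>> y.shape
()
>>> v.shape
(7,)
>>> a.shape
(11, 7)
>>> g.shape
()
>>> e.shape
(11, 11)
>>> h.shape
(11, 7)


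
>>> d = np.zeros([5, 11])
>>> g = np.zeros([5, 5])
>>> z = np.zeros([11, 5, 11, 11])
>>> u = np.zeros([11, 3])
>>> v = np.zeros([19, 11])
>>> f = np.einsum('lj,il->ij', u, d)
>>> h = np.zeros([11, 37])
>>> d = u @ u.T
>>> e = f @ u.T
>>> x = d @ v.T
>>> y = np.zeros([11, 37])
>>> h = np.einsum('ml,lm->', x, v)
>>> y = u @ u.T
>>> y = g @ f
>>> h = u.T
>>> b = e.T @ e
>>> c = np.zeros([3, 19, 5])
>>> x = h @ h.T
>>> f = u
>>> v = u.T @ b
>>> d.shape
(11, 11)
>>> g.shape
(5, 5)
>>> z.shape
(11, 5, 11, 11)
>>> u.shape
(11, 3)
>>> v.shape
(3, 11)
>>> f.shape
(11, 3)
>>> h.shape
(3, 11)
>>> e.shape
(5, 11)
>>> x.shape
(3, 3)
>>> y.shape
(5, 3)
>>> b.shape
(11, 11)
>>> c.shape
(3, 19, 5)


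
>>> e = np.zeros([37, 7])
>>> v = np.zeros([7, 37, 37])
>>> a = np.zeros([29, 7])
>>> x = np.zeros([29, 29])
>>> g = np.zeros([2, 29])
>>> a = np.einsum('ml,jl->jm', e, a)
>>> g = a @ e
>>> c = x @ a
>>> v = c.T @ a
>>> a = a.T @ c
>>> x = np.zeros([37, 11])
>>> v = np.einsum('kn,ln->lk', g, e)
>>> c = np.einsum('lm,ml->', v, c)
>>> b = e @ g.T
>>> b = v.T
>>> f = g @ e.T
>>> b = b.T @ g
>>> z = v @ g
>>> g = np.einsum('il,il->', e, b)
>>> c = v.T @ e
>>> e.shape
(37, 7)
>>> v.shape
(37, 29)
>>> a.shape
(37, 37)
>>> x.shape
(37, 11)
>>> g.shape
()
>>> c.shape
(29, 7)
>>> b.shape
(37, 7)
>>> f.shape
(29, 37)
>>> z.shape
(37, 7)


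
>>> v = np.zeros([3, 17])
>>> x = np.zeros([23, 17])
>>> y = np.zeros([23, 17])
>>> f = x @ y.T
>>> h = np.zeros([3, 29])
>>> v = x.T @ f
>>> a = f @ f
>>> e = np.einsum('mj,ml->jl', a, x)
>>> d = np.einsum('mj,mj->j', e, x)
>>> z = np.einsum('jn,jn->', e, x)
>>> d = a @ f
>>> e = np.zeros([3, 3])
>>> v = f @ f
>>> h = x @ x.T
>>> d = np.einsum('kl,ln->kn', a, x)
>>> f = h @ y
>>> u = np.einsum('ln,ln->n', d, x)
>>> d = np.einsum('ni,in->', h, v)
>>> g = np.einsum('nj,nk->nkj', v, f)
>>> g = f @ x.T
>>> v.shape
(23, 23)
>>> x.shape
(23, 17)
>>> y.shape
(23, 17)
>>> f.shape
(23, 17)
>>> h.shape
(23, 23)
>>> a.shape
(23, 23)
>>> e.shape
(3, 3)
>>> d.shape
()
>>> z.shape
()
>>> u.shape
(17,)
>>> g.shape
(23, 23)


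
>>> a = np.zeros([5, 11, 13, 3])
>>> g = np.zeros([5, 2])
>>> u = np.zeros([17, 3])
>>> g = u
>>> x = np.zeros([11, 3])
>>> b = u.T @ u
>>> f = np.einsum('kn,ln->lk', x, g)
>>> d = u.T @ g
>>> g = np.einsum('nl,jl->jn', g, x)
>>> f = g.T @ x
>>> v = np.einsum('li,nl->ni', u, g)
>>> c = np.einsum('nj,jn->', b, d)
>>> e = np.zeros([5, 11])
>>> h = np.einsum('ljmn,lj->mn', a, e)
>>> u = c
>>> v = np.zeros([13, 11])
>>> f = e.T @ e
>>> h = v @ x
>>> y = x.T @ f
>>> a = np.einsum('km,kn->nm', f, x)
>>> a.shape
(3, 11)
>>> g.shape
(11, 17)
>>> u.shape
()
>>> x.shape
(11, 3)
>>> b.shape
(3, 3)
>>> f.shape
(11, 11)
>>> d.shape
(3, 3)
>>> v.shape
(13, 11)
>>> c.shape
()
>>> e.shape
(5, 11)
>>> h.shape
(13, 3)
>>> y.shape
(3, 11)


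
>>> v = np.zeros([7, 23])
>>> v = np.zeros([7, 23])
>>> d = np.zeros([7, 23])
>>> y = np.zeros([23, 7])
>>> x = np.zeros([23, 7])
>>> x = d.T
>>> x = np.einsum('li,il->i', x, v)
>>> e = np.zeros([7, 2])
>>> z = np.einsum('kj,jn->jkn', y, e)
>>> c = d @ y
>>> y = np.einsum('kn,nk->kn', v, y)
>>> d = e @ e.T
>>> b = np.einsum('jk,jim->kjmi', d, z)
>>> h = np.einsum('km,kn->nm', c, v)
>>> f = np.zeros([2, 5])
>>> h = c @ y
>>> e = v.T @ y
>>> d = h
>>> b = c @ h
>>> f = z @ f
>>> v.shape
(7, 23)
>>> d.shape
(7, 23)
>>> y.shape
(7, 23)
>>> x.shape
(7,)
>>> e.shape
(23, 23)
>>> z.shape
(7, 23, 2)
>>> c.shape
(7, 7)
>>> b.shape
(7, 23)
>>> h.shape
(7, 23)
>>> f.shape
(7, 23, 5)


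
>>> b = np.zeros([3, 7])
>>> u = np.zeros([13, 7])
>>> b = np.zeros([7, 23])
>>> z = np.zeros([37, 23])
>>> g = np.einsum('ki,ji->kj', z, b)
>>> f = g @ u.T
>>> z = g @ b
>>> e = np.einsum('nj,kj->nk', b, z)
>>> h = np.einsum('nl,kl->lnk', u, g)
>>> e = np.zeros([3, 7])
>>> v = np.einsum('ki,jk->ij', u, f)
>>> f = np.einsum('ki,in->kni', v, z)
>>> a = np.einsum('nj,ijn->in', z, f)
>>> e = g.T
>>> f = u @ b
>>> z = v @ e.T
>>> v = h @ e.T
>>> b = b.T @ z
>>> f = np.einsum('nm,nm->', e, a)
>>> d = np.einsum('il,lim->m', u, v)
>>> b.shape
(23, 7)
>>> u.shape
(13, 7)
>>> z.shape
(7, 7)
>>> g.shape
(37, 7)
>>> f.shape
()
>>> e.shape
(7, 37)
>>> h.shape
(7, 13, 37)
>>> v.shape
(7, 13, 7)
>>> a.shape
(7, 37)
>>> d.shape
(7,)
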